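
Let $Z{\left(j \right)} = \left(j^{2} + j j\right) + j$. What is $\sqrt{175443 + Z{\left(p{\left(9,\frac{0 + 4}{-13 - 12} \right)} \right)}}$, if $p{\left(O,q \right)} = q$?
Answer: $\frac{\sqrt{109651807}}{25} \approx 418.86$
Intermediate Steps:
$Z{\left(j \right)} = j + 2 j^{2}$ ($Z{\left(j \right)} = \left(j^{2} + j^{2}\right) + j = 2 j^{2} + j = j + 2 j^{2}$)
$\sqrt{175443 + Z{\left(p{\left(9,\frac{0 + 4}{-13 - 12} \right)} \right)}} = \sqrt{175443 + \frac{0 + 4}{-13 - 12} \left(1 + 2 \frac{0 + 4}{-13 - 12}\right)} = \sqrt{175443 + \frac{4}{-25} \left(1 + 2 \frac{4}{-25}\right)} = \sqrt{175443 + 4 \left(- \frac{1}{25}\right) \left(1 + 2 \cdot 4 \left(- \frac{1}{25}\right)\right)} = \sqrt{175443 - \frac{4 \left(1 + 2 \left(- \frac{4}{25}\right)\right)}{25}} = \sqrt{175443 - \frac{4 \left(1 - \frac{8}{25}\right)}{25}} = \sqrt{175443 - \frac{68}{625}} = \sqrt{\frac{109651807}{625}} = \frac{\sqrt{109651807}}{25}$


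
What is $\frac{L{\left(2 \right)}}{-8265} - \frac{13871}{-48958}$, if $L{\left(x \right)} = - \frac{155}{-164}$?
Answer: $\frac{144569209}{510466236} \approx 0.28321$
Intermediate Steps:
$L{\left(x \right)} = \frac{155}{164}$ ($L{\left(x \right)} = \left(-155\right) \left(- \frac{1}{164}\right) = \frac{155}{164}$)
$\frac{L{\left(2 \right)}}{-8265} - \frac{13871}{-48958} = \frac{155}{164 \left(-8265\right)} - \frac{13871}{-48958} = \frac{155}{164} \left(- \frac{1}{8265}\right) - - \frac{1067}{3766} = - \frac{31}{271092} + \frac{1067}{3766} = \frac{144569209}{510466236}$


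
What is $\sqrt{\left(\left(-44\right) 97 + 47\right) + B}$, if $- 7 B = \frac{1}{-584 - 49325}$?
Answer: $\frac{i \sqrt{515192068501586}}{349363} \approx 64.969 i$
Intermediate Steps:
$B = \frac{1}{349363}$ ($B = - \frac{1}{7 \left(-584 - 49325\right)} = - \frac{1}{7 \left(-49909\right)} = \left(- \frac{1}{7}\right) \left(- \frac{1}{49909}\right) = \frac{1}{349363} \approx 2.8624 \cdot 10^{-6}$)
$\sqrt{\left(\left(-44\right) 97 + 47\right) + B} = \sqrt{\left(\left(-44\right) 97 + 47\right) + \frac{1}{349363}} = \sqrt{\left(-4268 + 47\right) + \frac{1}{349363}} = \sqrt{-4221 + \frac{1}{349363}} = \sqrt{- \frac{1474661222}{349363}} = \frac{i \sqrt{515192068501586}}{349363}$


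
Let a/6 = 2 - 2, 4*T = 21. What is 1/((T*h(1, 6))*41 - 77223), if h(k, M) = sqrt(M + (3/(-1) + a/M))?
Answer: -411856/31804014567 - 1148*sqrt(3)/31804014567 ≈ -1.3012e-5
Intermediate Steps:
T = 21/4 (T = (1/4)*21 = 21/4 ≈ 5.2500)
a = 0 (a = 6*(2 - 2) = 6*0 = 0)
h(k, M) = sqrt(-3 + M) (h(k, M) = sqrt(M + (3/(-1) + 0/M)) = sqrt(M + (3*(-1) + 0)) = sqrt(M + (-3 + 0)) = sqrt(M - 3) = sqrt(-3 + M))
1/((T*h(1, 6))*41 - 77223) = 1/((21*sqrt(-3 + 6)/4)*41 - 77223) = 1/((21*sqrt(3)/4)*41 - 77223) = 1/(861*sqrt(3)/4 - 77223) = 1/(-77223 + 861*sqrt(3)/4)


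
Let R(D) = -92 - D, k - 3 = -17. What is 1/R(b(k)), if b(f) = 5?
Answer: -1/97 ≈ -0.010309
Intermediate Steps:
k = -14 (k = 3 - 17 = -14)
1/R(b(k)) = 1/(-92 - 1*5) = 1/(-92 - 5) = 1/(-97) = -1/97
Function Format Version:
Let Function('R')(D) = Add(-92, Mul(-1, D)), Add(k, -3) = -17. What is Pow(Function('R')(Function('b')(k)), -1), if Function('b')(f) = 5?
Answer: Rational(-1, 97) ≈ -0.010309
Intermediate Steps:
k = -14 (k = Add(3, -17) = -14)
Pow(Function('R')(Function('b')(k)), -1) = Pow(Add(-92, Mul(-1, 5)), -1) = Pow(Add(-92, -5), -1) = Pow(-97, -1) = Rational(-1, 97)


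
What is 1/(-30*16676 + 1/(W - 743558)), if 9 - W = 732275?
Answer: -1475824/738325230721 ≈ -1.9989e-6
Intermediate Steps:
W = -732266 (W = 9 - 1*732275 = 9 - 732275 = -732266)
1/(-30*16676 + 1/(W - 743558)) = 1/(-30*16676 + 1/(-732266 - 743558)) = 1/(-500280 + 1/(-1475824)) = 1/(-500280 - 1/1475824) = 1/(-738325230721/1475824) = -1475824/738325230721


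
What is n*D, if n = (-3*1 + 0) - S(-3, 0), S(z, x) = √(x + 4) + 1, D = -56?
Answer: 336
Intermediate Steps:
S(z, x) = 1 + √(4 + x) (S(z, x) = √(4 + x) + 1 = 1 + √(4 + x))
n = -6 (n = (-3*1 + 0) - (1 + √(4 + 0)) = (-3 + 0) - (1 + √4) = -3 - (1 + 2) = -3 - 1*3 = -3 - 3 = -6)
n*D = -6*(-56) = 336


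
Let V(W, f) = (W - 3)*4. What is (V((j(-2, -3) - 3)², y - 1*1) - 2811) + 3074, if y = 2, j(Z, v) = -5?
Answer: 507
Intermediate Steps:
V(W, f) = -12 + 4*W (V(W, f) = (-3 + W)*4 = -12 + 4*W)
(V((j(-2, -3) - 3)², y - 1*1) - 2811) + 3074 = ((-12 + 4*(-5 - 3)²) - 2811) + 3074 = ((-12 + 4*(-8)²) - 2811) + 3074 = ((-12 + 4*64) - 2811) + 3074 = ((-12 + 256) - 2811) + 3074 = (244 - 2811) + 3074 = -2567 + 3074 = 507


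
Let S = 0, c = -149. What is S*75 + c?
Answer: -149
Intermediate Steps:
S*75 + c = 0*75 - 149 = 0 - 149 = -149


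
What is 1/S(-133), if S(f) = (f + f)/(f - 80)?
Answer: 213/266 ≈ 0.80075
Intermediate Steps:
S(f) = 2*f/(-80 + f) (S(f) = (2*f)/(-80 + f) = 2*f/(-80 + f))
1/S(-133) = 1/(2*(-133)/(-80 - 133)) = 1/(2*(-133)/(-213)) = 1/(2*(-133)*(-1/213)) = 1/(266/213) = 213/266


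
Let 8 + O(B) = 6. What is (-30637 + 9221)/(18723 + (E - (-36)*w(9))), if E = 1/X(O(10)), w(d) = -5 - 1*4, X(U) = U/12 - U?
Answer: -235576/202395 ≈ -1.1639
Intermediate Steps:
O(B) = -2 (O(B) = -8 + 6 = -2)
X(U) = -11*U/12 (X(U) = U*(1/12) - U = U/12 - U = -11*U/12)
w(d) = -9 (w(d) = -5 - 4 = -9)
E = 6/11 (E = 1/(-11/12*(-2)) = 1/(11/6) = 6/11 ≈ 0.54545)
(-30637 + 9221)/(18723 + (E - (-36)*w(9))) = (-30637 + 9221)/(18723 + (6/11 - (-36)*(-9))) = -21416/(18723 + (6/11 - 1*324)) = -21416/(18723 + (6/11 - 324)) = -21416/(18723 - 3558/11) = -21416/202395/11 = -21416*11/202395 = -235576/202395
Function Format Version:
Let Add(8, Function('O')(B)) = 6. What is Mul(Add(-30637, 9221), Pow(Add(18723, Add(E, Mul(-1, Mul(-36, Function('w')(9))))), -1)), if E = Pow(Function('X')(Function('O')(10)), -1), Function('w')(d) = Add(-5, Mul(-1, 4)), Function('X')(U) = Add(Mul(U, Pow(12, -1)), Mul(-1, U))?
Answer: Rational(-235576, 202395) ≈ -1.1639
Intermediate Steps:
Function('O')(B) = -2 (Function('O')(B) = Add(-8, 6) = -2)
Function('X')(U) = Mul(Rational(-11, 12), U) (Function('X')(U) = Add(Mul(U, Rational(1, 12)), Mul(-1, U)) = Add(Mul(Rational(1, 12), U), Mul(-1, U)) = Mul(Rational(-11, 12), U))
Function('w')(d) = -9 (Function('w')(d) = Add(-5, -4) = -9)
E = Rational(6, 11) (E = Pow(Mul(Rational(-11, 12), -2), -1) = Pow(Rational(11, 6), -1) = Rational(6, 11) ≈ 0.54545)
Mul(Add(-30637, 9221), Pow(Add(18723, Add(E, Mul(-1, Mul(-36, Function('w')(9))))), -1)) = Mul(Add(-30637, 9221), Pow(Add(18723, Add(Rational(6, 11), Mul(-1, Mul(-36, -9)))), -1)) = Mul(-21416, Pow(Add(18723, Add(Rational(6, 11), Mul(-1, 324))), -1)) = Mul(-21416, Pow(Add(18723, Add(Rational(6, 11), -324)), -1)) = Mul(-21416, Pow(Add(18723, Rational(-3558, 11)), -1)) = Mul(-21416, Pow(Rational(202395, 11), -1)) = Mul(-21416, Rational(11, 202395)) = Rational(-235576, 202395)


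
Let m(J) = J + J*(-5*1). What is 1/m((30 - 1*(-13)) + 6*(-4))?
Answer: -1/76 ≈ -0.013158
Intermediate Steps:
m(J) = -4*J (m(J) = J + J*(-5) = J - 5*J = -4*J)
1/m((30 - 1*(-13)) + 6*(-4)) = 1/(-4*((30 - 1*(-13)) + 6*(-4))) = 1/(-4*((30 + 13) - 24)) = 1/(-4*(43 - 24)) = 1/(-4*19) = 1/(-76) = -1/76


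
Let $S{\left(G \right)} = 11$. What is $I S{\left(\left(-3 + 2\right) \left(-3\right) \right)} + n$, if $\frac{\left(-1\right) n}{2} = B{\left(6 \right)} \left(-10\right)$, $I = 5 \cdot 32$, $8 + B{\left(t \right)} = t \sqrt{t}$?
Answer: $1600 + 120 \sqrt{6} \approx 1893.9$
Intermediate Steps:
$B{\left(t \right)} = -8 + t^{\frac{3}{2}}$ ($B{\left(t \right)} = -8 + t \sqrt{t} = -8 + t^{\frac{3}{2}}$)
$I = 160$
$n = -160 + 120 \sqrt{6}$ ($n = - 2 \left(-8 + 6^{\frac{3}{2}}\right) \left(-10\right) = - 2 \left(-8 + 6 \sqrt{6}\right) \left(-10\right) = - 2 \left(80 - 60 \sqrt{6}\right) = -160 + 120 \sqrt{6} \approx 133.94$)
$I S{\left(\left(-3 + 2\right) \left(-3\right) \right)} + n = 160 \cdot 11 - \left(160 - 120 \sqrt{6}\right) = 1760 - \left(160 - 120 \sqrt{6}\right) = 1600 + 120 \sqrt{6}$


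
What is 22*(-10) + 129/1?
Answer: -91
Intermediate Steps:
22*(-10) + 129/1 = -220 + 129*1 = -220 + 129 = -91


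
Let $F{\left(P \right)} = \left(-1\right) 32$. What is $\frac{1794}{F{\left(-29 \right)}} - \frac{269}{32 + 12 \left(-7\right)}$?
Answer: $- \frac{10585}{208} \approx -50.889$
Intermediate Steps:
$F{\left(P \right)} = -32$
$\frac{1794}{F{\left(-29 \right)}} - \frac{269}{32 + 12 \left(-7\right)} = \frac{1794}{-32} - \frac{269}{32 + 12 \left(-7\right)} = 1794 \left(- \frac{1}{32}\right) - \frac{269}{32 - 84} = - \frac{897}{16} - \frac{269}{-52} = - \frac{897}{16} - - \frac{269}{52} = - \frac{897}{16} + \frac{269}{52} = - \frac{10585}{208}$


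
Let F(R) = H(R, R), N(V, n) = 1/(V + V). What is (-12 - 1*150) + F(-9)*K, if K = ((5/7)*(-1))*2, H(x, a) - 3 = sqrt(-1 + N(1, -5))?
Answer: -1164/7 - 5*I*sqrt(2)/7 ≈ -166.29 - 1.0102*I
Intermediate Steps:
N(V, n) = 1/(2*V)
H(x, a) = 3 + I*sqrt(2)/2 (H(x, a) = 3 + sqrt(-1 + (1/2)/1) = 3 + sqrt(-1 + (1/2)*1) = 3 + sqrt(-1 + 1/2) = 3 + sqrt(-1/2) = 3 + I*sqrt(2)/2)
F(R) = 3 + I*sqrt(2)/2
K = -10/7 (K = ((5*(1/7))*(-1))*2 = ((5/7)*(-1))*2 = -5/7*2 = -10/7 ≈ -1.4286)
(-12 - 1*150) + F(-9)*K = (-12 - 1*150) + (3 + I*sqrt(2)/2)*(-10/7) = (-12 - 150) + (-30/7 - 5*I*sqrt(2)/7) = -162 + (-30/7 - 5*I*sqrt(2)/7) = -1164/7 - 5*I*sqrt(2)/7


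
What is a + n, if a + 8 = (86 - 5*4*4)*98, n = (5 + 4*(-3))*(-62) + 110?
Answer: 1124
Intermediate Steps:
n = 544 (n = (5 - 12)*(-62) + 110 = -7*(-62) + 110 = 434 + 110 = 544)
a = 580 (a = -8 + (86 - 5*4*4)*98 = -8 + (86 - 20*4)*98 = -8 + (86 - 80)*98 = -8 + 6*98 = -8 + 588 = 580)
a + n = 580 + 544 = 1124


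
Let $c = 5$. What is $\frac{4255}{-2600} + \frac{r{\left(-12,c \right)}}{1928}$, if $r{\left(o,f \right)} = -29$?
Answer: $- \frac{25872}{15665} \approx -1.6516$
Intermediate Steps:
$\frac{4255}{-2600} + \frac{r{\left(-12,c \right)}}{1928} = \frac{4255}{-2600} - \frac{29}{1928} = 4255 \left(- \frac{1}{2600}\right) - \frac{29}{1928} = - \frac{851}{520} - \frac{29}{1928} = - \frac{25872}{15665}$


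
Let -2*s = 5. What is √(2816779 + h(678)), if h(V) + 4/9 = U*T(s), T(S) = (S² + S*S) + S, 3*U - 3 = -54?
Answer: √25349477/3 ≈ 1678.3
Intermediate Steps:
U = -17 (U = 1 + (⅓)*(-54) = 1 - 18 = -17)
s = -5/2 (s = -½*5 = -5/2 ≈ -2.5000)
T(S) = S + 2*S² (T(S) = (S² + S²) + S = 2*S² + S = S + 2*S²)
h(V) = -1534/9 (h(V) = -4/9 - (-85)*(1 + 2*(-5/2))/2 = -4/9 - (-85)*(1 - 5)/2 = -4/9 - (-85)*(-4)/2 = -4/9 - 17*10 = -4/9 - 170 = -1534/9)
√(2816779 + h(678)) = √(2816779 - 1534/9) = √(25349477/9) = √25349477/3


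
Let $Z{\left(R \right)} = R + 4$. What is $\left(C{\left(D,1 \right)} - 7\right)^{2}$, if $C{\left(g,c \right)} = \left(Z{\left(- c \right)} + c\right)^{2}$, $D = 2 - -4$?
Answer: $81$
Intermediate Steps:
$Z{\left(R \right)} = 4 + R$
$D = 6$ ($D = 2 + 4 = 6$)
$C{\left(g,c \right)} = 16$ ($C{\left(g,c \right)} = \left(\left(4 - c\right) + c\right)^{2} = 4^{2} = 16$)
$\left(C{\left(D,1 \right)} - 7\right)^{2} = \left(16 - 7\right)^{2} = 9^{2} = 81$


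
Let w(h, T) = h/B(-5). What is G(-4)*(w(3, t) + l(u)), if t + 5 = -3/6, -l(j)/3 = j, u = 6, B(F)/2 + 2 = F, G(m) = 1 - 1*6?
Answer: 1275/14 ≈ 91.071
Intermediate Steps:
G(m) = -5 (G(m) = 1 - 6 = -5)
B(F) = -4 + 2*F
l(j) = -3*j
t = -11/2 (t = -5 - 3/6 = -5 - 3*1/6 = -5 - 1/2 = -11/2 ≈ -5.5000)
w(h, T) = -h/14 (w(h, T) = h/(-4 + 2*(-5)) = h/(-4 - 10) = h/(-14) = h*(-1/14) = -h/14)
G(-4)*(w(3, t) + l(u)) = -5*(-1/14*3 - 3*6) = -5*(-3/14 - 18) = -5*(-255/14) = 1275/14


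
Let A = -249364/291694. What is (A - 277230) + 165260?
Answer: -16330613272/145847 ≈ -1.1197e+5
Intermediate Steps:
A = -124682/145847 (A = -249364*1/291694 = -124682/145847 ≈ -0.85488)
(A - 277230) + 165260 = (-124682/145847 - 277230) + 165260 = -40433288492/145847 + 165260 = -16330613272/145847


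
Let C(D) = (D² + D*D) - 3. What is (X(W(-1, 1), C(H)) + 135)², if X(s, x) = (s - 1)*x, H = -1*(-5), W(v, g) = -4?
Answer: 10000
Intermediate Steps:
H = 5
C(D) = -3 + 2*D² (C(D) = (D² + D²) - 3 = 2*D² - 3 = -3 + 2*D²)
X(s, x) = x*(-1 + s) (X(s, x) = (-1 + s)*x = x*(-1 + s))
(X(W(-1, 1), C(H)) + 135)² = ((-3 + 2*5²)*(-1 - 4) + 135)² = ((-3 + 2*25)*(-5) + 135)² = ((-3 + 50)*(-5) + 135)² = (47*(-5) + 135)² = (-235 + 135)² = (-100)² = 10000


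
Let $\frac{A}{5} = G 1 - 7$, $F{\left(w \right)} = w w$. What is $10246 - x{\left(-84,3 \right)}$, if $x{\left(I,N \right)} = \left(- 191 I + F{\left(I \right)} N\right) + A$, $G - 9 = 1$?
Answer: $-26981$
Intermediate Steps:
$G = 10$ ($G = 9 + 1 = 10$)
$F{\left(w \right)} = w^{2}$
$A = 15$ ($A = 5 \left(10 \cdot 1 - 7\right) = 5 \left(10 - 7\right) = 5 \cdot 3 = 15$)
$x{\left(I,N \right)} = 15 - 191 I + N I^{2}$ ($x{\left(I,N \right)} = \left(- 191 I + I^{2} N\right) + 15 = \left(- 191 I + N I^{2}\right) + 15 = 15 - 191 I + N I^{2}$)
$10246 - x{\left(-84,3 \right)} = 10246 - \left(15 - -16044 + 3 \left(-84\right)^{2}\right) = 10246 - \left(15 + 16044 + 3 \cdot 7056\right) = 10246 - \left(15 + 16044 + 21168\right) = 10246 - 37227 = -26981$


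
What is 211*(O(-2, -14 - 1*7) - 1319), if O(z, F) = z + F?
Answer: -283162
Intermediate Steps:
O(z, F) = F + z
211*(O(-2, -14 - 1*7) - 1319) = 211*(((-14 - 1*7) - 2) - 1319) = 211*(((-14 - 7) - 2) - 1319) = 211*((-21 - 2) - 1319) = 211*(-23 - 1319) = 211*(-1342) = -283162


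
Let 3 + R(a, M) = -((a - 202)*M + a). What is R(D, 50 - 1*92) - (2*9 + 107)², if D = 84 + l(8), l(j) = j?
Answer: -20340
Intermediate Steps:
D = 92 (D = 84 + 8 = 92)
R(a, M) = -3 - a - M*(-202 + a) (R(a, M) = -3 - ((a - 202)*M + a) = -3 - ((-202 + a)*M + a) = -3 - (M*(-202 + a) + a) = -3 - (a + M*(-202 + a)) = -3 + (-a - M*(-202 + a)) = -3 - a - M*(-202 + a))
R(D, 50 - 1*92) - (2*9 + 107)² = (-3 - 1*92 + 202*(50 - 1*92) - 1*(50 - 1*92)*92) - (2*9 + 107)² = (-3 - 92 + 202*(50 - 92) - 1*(50 - 92)*92) - (18 + 107)² = (-3 - 92 + 202*(-42) - 1*(-42)*92) - 1*125² = (-3 - 92 - 8484 + 3864) - 1*15625 = -4715 - 15625 = -20340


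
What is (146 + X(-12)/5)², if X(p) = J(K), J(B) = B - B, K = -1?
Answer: 21316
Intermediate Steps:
J(B) = 0
X(p) = 0
(146 + X(-12)/5)² = (146 + 0/5)² = (146 + 0*(⅕))² = (146 + 0)² = 146² = 21316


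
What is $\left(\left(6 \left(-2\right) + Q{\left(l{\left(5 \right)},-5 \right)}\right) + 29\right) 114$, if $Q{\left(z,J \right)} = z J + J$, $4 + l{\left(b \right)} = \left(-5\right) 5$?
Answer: $17898$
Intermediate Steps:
$l{\left(b \right)} = -29$ ($l{\left(b \right)} = -4 - 25 = -29$)
$Q{\left(z,J \right)} = J + J z$ ($Q{\left(z,J \right)} = J z + J = J + J z$)
$\left(\left(6 \left(-2\right) + Q{\left(l{\left(5 \right)},-5 \right)}\right) + 29\right) 114 = \left(\left(6 \left(-2\right) - 5 \left(1 - 29\right)\right) + 29\right) 114 = \left(\left(-12 - -140\right) + 29\right) 114 = \left(\left(-12 + 140\right) + 29\right) 114 = \left(128 + 29\right) 114 = 157 \cdot 114 = 17898$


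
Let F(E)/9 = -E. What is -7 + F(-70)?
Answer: 623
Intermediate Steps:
F(E) = -9*E (F(E) = 9*(-E) = -9*E)
-7 + F(-70) = -7 - 9*(-70) = -7 + 630 = 623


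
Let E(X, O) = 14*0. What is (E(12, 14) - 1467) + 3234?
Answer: 1767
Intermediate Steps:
E(X, O) = 0
(E(12, 14) - 1467) + 3234 = (0 - 1467) + 3234 = -1467 + 3234 = 1767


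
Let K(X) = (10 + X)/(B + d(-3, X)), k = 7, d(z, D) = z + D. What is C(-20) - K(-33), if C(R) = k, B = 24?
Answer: 61/12 ≈ 5.0833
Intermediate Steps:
d(z, D) = D + z
C(R) = 7
K(X) = (10 + X)/(21 + X) (K(X) = (10 + X)/(24 + (X - 3)) = (10 + X)/(24 + (-3 + X)) = (10 + X)/(21 + X))
C(-20) - K(-33) = 7 - (10 - 33)/(21 - 33) = 7 - (-23)/(-12) = 7 - (-1)*(-23)/12 = 7 - 1*23/12 = 7 - 23/12 = 61/12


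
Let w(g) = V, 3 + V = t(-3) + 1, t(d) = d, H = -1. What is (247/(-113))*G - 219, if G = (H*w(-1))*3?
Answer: -28452/113 ≈ -251.79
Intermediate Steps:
V = -5 (V = -3 + (-3 + 1) = -3 - 2 = -5)
w(g) = -5
G = 15 (G = -1*(-5)*3 = 5*3 = 15)
(247/(-113))*G - 219 = (247/(-113))*15 - 219 = (247*(-1/113))*15 - 219 = -247/113*15 - 219 = -3705/113 - 219 = -28452/113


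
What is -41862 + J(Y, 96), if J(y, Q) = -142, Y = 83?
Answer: -42004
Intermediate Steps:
-41862 + J(Y, 96) = -41862 - 142 = -42004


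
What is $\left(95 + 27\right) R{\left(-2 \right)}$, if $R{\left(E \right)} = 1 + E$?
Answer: $-122$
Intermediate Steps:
$\left(95 + 27\right) R{\left(-2 \right)} = \left(95 + 27\right) \left(1 - 2\right) = 122 \left(-1\right) = -122$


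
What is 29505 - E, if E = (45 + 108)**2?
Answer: 6096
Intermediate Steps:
E = 23409 (E = 153**2 = 23409)
29505 - E = 29505 - 1*23409 = 29505 - 23409 = 6096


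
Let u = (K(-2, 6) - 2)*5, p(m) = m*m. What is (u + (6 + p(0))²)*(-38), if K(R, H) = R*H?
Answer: 1292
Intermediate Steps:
p(m) = m²
K(R, H) = H*R
u = -70 (u = (6*(-2) - 2)*5 = (-12 - 2)*5 = -14*5 = -70)
(u + (6 + p(0))²)*(-38) = (-70 + (6 + 0²)²)*(-38) = (-70 + (6 + 0)²)*(-38) = (-70 + 6²)*(-38) = (-70 + 36)*(-38) = -34*(-38) = 1292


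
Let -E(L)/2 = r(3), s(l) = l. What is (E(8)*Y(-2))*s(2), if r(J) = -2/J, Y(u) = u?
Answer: -16/3 ≈ -5.3333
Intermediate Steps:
E(L) = 4/3 (E(L) = -(-4)/3 = -2*(-⅔) = 4/3)
(E(8)*Y(-2))*s(2) = ((4/3)*(-2))*2 = -8/3*2 = -16/3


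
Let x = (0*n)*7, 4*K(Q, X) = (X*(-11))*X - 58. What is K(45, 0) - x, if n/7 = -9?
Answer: -29/2 ≈ -14.500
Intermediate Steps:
n = -63 (n = 7*(-9) = -63)
K(Q, X) = -29/2 - 11*X²/4 (K(Q, X) = ((X*(-11))*X - 58)/4 = ((-11*X)*X - 58)/4 = (-11*X² - 58)/4 = (-58 - 11*X²)/4 = -29/2 - 11*X²/4)
x = 0 (x = (0*(-63))*7 = 0*7 = 0)
K(45, 0) - x = (-29/2 - 11/4*0²) - 1*0 = (-29/2 - 11/4*0) + 0 = (-29/2 + 0) + 0 = -29/2 + 0 = -29/2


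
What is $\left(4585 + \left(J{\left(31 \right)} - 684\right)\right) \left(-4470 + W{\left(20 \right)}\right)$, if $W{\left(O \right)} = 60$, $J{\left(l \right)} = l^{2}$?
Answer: $-21441420$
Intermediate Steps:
$\left(4585 + \left(J{\left(31 \right)} - 684\right)\right) \left(-4470 + W{\left(20 \right)}\right) = \left(4585 + \left(31^{2} - 684\right)\right) \left(-4470 + 60\right) = \left(4585 + \left(961 - 684\right)\right) \left(-4410\right) = \left(4585 + 277\right) \left(-4410\right) = 4862 \left(-4410\right) = -21441420$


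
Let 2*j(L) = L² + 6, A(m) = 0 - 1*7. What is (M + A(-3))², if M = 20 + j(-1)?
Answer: 1089/4 ≈ 272.25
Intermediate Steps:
A(m) = -7 (A(m) = 0 - 7 = -7)
j(L) = 3 + L²/2 (j(L) = (L² + 6)/2 = (6 + L²)/2 = 3 + L²/2)
M = 47/2 (M = 20 + (3 + (½)*(-1)²) = 20 + (3 + (½)*1) = 20 + (3 + ½) = 20 + 7/2 = 47/2 ≈ 23.500)
(M + A(-3))² = (47/2 - 7)² = (33/2)² = 1089/4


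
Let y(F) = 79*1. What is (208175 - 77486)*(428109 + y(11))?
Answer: 55959461532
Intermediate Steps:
y(F) = 79
(208175 - 77486)*(428109 + y(11)) = (208175 - 77486)*(428109 + 79) = 130689*428188 = 55959461532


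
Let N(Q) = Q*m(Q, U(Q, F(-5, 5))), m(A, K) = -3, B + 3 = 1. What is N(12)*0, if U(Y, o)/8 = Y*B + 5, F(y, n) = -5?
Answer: 0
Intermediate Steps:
B = -2 (B = -3 + 1 = -2)
U(Y, o) = 40 - 16*Y (U(Y, o) = 8*(Y*(-2) + 5) = 8*(-2*Y + 5) = 8*(5 - 2*Y) = 40 - 16*Y)
N(Q) = -3*Q (N(Q) = Q*(-3) = -3*Q)
N(12)*0 = -3*12*0 = -36*0 = 0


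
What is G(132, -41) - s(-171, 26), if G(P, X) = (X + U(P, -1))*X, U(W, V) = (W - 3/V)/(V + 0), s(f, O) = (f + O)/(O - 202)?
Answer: 1269871/176 ≈ 7215.2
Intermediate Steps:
s(f, O) = (O + f)/(-202 + O)
U(W, V) = (W - 3/V)/V
G(P, X) = X*(-3 + X - P) (G(P, X) = (X + (-3 - P)/(-1)²)*X = (X + 1*(-3 - P))*X = (X + (-3 - P))*X = (-3 + X - P)*X = X*(-3 + X - P))
G(132, -41) - s(-171, 26) = -41*(-3 - 41 - 1*132) - (26 - 171)/(-202 + 26) = -41*(-3 - 41 - 132) - (-145)/(-176) = -41*(-176) - (-1)*(-145)/176 = 7216 - 1*145/176 = 7216 - 145/176 = 1269871/176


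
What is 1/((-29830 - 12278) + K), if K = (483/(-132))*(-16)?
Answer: -11/462544 ≈ -2.3782e-5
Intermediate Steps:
K = 644/11 (K = (483*(-1/132))*(-16) = -161/44*(-16) = 644/11 ≈ 58.545)
1/((-29830 - 12278) + K) = 1/((-29830 - 12278) + 644/11) = 1/(-42108 + 644/11) = 1/(-462544/11) = -11/462544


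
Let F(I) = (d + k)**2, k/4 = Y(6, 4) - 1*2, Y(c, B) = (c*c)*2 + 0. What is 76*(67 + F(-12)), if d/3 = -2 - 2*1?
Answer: 5463716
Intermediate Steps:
Y(c, B) = 2*c**2 (Y(c, B) = c**2*2 + 0 = 2*c**2 + 0 = 2*c**2)
k = 280 (k = 4*(2*6**2 - 1*2) = 4*(2*36 - 2) = 4*(72 - 2) = 4*70 = 280)
d = -12 (d = 3*(-2 - 2*1) = 3*(-2 - 2) = 3*(-4) = -12)
F(I) = 71824 (F(I) = (-12 + 280)**2 = 268**2 = 71824)
76*(67 + F(-12)) = 76*(67 + 71824) = 76*71891 = 5463716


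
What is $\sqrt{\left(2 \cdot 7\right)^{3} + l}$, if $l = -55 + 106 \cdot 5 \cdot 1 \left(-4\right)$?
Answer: $\sqrt{569} \approx 23.854$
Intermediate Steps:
$l = -2175$ ($l = -55 + 106 \cdot 5 \left(-4\right) = -55 + 106 \left(-20\right) = -55 - 2120 = -2175$)
$\sqrt{\left(2 \cdot 7\right)^{3} + l} = \sqrt{\left(2 \cdot 7\right)^{3} - 2175} = \sqrt{14^{3} - 2175} = \sqrt{2744 - 2175} = \sqrt{569}$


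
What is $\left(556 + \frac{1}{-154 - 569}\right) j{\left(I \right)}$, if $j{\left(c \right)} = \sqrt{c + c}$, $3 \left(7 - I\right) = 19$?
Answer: $\frac{803974 \sqrt{3}}{2169} \approx 642.01$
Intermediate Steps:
$I = \frac{2}{3}$ ($I = 7 - \frac{19}{3} = \frac{2}{3} \approx 0.66667$)
$j{\left(c \right)} = \sqrt{2} \sqrt{c}$ ($j{\left(c \right)} = \sqrt{2 c} = \sqrt{2} \sqrt{c}$)
$\left(556 + \frac{1}{-154 - 569}\right) j{\left(I \right)} = \left(556 + \frac{1}{-154 - 569}\right) \sqrt{2} \sqrt{\frac{2}{3}} = \left(556 + \frac{1}{-723}\right) \sqrt{2} \frac{\sqrt{6}}{3} = \left(556 - \frac{1}{723}\right) \frac{2 \sqrt{3}}{3} = \frac{401987 \frac{2 \sqrt{3}}{3}}{723} = \frac{803974 \sqrt{3}}{2169}$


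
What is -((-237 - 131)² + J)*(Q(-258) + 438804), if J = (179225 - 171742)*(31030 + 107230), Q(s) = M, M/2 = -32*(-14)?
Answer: -454972981258800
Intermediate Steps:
M = 896 (M = 2*(-32*(-14)) = 2*448 = 896)
Q(s) = 896
J = 1034599580 (J = 7483*138260 = 1034599580)
-((-237 - 131)² + J)*(Q(-258) + 438804) = -((-237 - 131)² + 1034599580)*(896 + 438804) = -((-368)² + 1034599580)*439700 = -(135424 + 1034599580)*439700 = -1034735004*439700 = -1*454972981258800 = -454972981258800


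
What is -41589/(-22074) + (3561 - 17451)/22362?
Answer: 34633631/27423266 ≈ 1.2629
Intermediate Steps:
-41589/(-22074) + (3561 - 17451)/22362 = -41589*(-1/22074) - 13890*1/22362 = 13863/7358 - 2315/3727 = 34633631/27423266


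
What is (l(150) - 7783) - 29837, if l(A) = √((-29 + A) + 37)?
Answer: -37620 + √158 ≈ -37607.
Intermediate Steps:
l(A) = √(8 + A)
(l(150) - 7783) - 29837 = (√(8 + 150) - 7783) - 29837 = (√158 - 7783) - 29837 = (-7783 + √158) - 29837 = -37620 + √158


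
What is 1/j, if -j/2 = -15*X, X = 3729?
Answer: 1/111870 ≈ 8.9390e-6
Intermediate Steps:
j = 111870 (j = -(-30)*3729 = -2*(-55935) = 111870)
1/j = 1/111870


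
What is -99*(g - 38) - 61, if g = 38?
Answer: -61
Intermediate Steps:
-99*(g - 38) - 61 = -99*(38 - 38) - 61 = -99*0 - 61 = 0 - 61 = -61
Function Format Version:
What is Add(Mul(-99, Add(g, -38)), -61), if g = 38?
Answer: -61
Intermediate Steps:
Add(Mul(-99, Add(g, -38)), -61) = Add(Mul(-99, Add(38, -38)), -61) = Add(Mul(-99, 0), -61) = Add(0, -61) = -61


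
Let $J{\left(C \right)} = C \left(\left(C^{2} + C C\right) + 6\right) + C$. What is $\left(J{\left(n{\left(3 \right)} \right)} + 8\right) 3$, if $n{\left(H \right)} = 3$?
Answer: $249$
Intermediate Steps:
$J{\left(C \right)} = C + C \left(6 + 2 C^{2}\right)$ ($J{\left(C \right)} = C \left(\left(C^{2} + C^{2}\right) + 6\right) + C = C \left(2 C^{2} + 6\right) + C = C \left(6 + 2 C^{2}\right) + C = C + C \left(6 + 2 C^{2}\right)$)
$\left(J{\left(n{\left(3 \right)} \right)} + 8\right) 3 = \left(3 \left(7 + 2 \cdot 3^{2}\right) + 8\right) 3 = \left(3 \left(7 + 2 \cdot 9\right) + 8\right) 3 = \left(3 \left(7 + 18\right) + 8\right) 3 = \left(3 \cdot 25 + 8\right) 3 = \left(75 + 8\right) 3 = 83 \cdot 3 = 249$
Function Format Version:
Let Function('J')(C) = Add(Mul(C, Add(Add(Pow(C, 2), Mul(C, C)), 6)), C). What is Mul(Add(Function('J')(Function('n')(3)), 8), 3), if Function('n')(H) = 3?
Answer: 249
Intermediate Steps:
Function('J')(C) = Add(C, Mul(C, Add(6, Mul(2, Pow(C, 2))))) (Function('J')(C) = Add(Mul(C, Add(Add(Pow(C, 2), Pow(C, 2)), 6)), C) = Add(Mul(C, Add(Mul(2, Pow(C, 2)), 6)), C) = Add(Mul(C, Add(6, Mul(2, Pow(C, 2)))), C) = Add(C, Mul(C, Add(6, Mul(2, Pow(C, 2))))))
Mul(Add(Function('J')(Function('n')(3)), 8), 3) = Mul(Add(Mul(3, Add(7, Mul(2, Pow(3, 2)))), 8), 3) = Mul(Add(Mul(3, Add(7, Mul(2, 9))), 8), 3) = Mul(Add(Mul(3, Add(7, 18)), 8), 3) = Mul(Add(Mul(3, 25), 8), 3) = Mul(Add(75, 8), 3) = Mul(83, 3) = 249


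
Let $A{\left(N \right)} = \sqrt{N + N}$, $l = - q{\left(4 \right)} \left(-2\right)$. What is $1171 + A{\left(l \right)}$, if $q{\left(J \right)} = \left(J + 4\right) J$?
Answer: $1171 + 8 \sqrt{2} \approx 1182.3$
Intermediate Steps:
$q{\left(J \right)} = J \left(4 + J\right)$ ($q{\left(J \right)} = \left(4 + J\right) J = J \left(4 + J\right)$)
$l = 64$ ($l = - 4 \left(4 + 4\right) \left(-2\right) = - 4 \cdot 8 \left(-2\right) = \left(-1\right) 32 \left(-2\right) = \left(-32\right) \left(-2\right) = 64$)
$A{\left(N \right)} = \sqrt{2} \sqrt{N}$ ($A{\left(N \right)} = \sqrt{2 N} = \sqrt{2} \sqrt{N}$)
$1171 + A{\left(l \right)} = 1171 + \sqrt{2} \sqrt{64} = 1171 + \sqrt{2} \cdot 8 = 1171 + 8 \sqrt{2}$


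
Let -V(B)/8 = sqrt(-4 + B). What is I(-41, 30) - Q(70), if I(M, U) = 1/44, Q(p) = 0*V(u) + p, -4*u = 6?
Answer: -3079/44 ≈ -69.977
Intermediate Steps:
u = -3/2 (u = -1/4*6 = -3/2 ≈ -1.5000)
V(B) = -8*sqrt(-4 + B)
Q(p) = p (Q(p) = 0*(-8*sqrt(-4 - 3/2)) + p = 0*(-4*I*sqrt(22)) + p = 0 + p = p)
I(M, U) = 1/44
I(-41, 30) - Q(70) = 1/44 - 1*70 = 1/44 - 70 = -3079/44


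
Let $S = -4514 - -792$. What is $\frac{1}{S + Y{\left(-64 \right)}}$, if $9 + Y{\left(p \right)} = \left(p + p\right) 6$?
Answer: $- \frac{1}{4499} \approx -0.00022227$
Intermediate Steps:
$Y{\left(p \right)} = -9 + 12 p$ ($Y{\left(p \right)} = -9 + \left(p + p\right) 6 = -9 + 2 p 6 = -9 + 12 p$)
$S = -3722$ ($S = -4514 + 792 = -3722$)
$\frac{1}{S + Y{\left(-64 \right)}} = \frac{1}{-3722 + \left(-9 + 12 \left(-64\right)\right)} = \frac{1}{-3722 - 777} = \frac{1}{-4499} = - \frac{1}{4499}$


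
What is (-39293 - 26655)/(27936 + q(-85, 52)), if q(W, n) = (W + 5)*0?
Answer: -16487/6984 ≈ -2.3607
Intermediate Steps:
q(W, n) = 0 (q(W, n) = (5 + W)*0 = 0)
(-39293 - 26655)/(27936 + q(-85, 52)) = (-39293 - 26655)/(27936 + 0) = -65948/27936 = -65948*1/27936 = -16487/6984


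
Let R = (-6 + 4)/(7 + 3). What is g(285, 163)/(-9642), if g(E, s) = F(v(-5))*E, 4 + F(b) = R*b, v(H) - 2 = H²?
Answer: 893/3214 ≈ 0.27785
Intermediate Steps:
v(H) = 2 + H²
R = -⅕ (R = -2/10 = -2*⅒ = -⅕ ≈ -0.20000)
F(b) = -4 - b/5
g(E, s) = -47*E/5 (g(E, s) = (-4 - (2 + (-5)²)/5)*E = (-4 - (2 + 25)/5)*E = (-4 - ⅕*27)*E = (-4 - 27/5)*E = -47*E/5)
g(285, 163)/(-9642) = -47/5*285/(-9642) = -2679*(-1/9642) = 893/3214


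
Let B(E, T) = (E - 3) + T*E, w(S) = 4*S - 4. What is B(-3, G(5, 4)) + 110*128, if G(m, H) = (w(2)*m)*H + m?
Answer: 13819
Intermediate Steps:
w(S) = -4 + 4*S
G(m, H) = m + 4*H*m (G(m, H) = ((-4 + 4*2)*m)*H + m = ((-4 + 8)*m)*H + m = (4*m)*H + m = 4*H*m + m = m + 4*H*m)
B(E, T) = -3 + E + E*T (B(E, T) = (-3 + E) + E*T = -3 + E + E*T)
B(-3, G(5, 4)) + 110*128 = (-3 - 3 - 15*(1 + 4*4)) + 110*128 = (-3 - 3 - 15*(1 + 16)) + 14080 = (-3 - 3 - 15*17) + 14080 = (-3 - 3 - 3*85) + 14080 = (-3 - 3 - 255) + 14080 = -261 + 14080 = 13819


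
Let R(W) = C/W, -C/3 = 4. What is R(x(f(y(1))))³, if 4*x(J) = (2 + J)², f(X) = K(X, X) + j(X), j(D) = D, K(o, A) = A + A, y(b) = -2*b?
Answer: -27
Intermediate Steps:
C = -12 (C = -3*4 = -12)
K(o, A) = 2*A
f(X) = 3*X (f(X) = 2*X + X = 3*X)
x(J) = (2 + J)²/4
R(W) = -12/W
R(x(f(y(1))))³ = (-12*4/(2 + 3*(-2*1))²)³ = (-12*4/(2 + 3*(-2))²)³ = (-12*4/(2 - 6)²)³ = (-12/((¼)*(-4)²))³ = (-12/((¼)*16))³ = (-12/4)³ = (-12*¼)³ = (-3)³ = -27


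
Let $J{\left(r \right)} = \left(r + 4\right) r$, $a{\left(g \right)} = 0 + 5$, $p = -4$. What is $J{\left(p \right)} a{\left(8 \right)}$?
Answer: $0$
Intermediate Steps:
$a{\left(g \right)} = 5$
$J{\left(r \right)} = r \left(4 + r\right)$ ($J{\left(r \right)} = \left(4 + r\right) r = r \left(4 + r\right)$)
$J{\left(p \right)} a{\left(8 \right)} = - 4 \left(4 - 4\right) 5 = \left(-4\right) 0 \cdot 5 = 0 \cdot 5 = 0$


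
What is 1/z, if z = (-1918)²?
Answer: 1/3678724 ≈ 2.7183e-7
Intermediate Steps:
z = 3678724
1/z = 1/3678724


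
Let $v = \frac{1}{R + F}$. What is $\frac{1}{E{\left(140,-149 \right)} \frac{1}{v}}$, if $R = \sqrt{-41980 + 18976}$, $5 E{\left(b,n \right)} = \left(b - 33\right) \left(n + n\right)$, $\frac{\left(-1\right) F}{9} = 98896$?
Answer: $\frac{12362}{70168149770085} + \frac{i \sqrt{71}}{280672599080340} \approx 1.7618 \cdot 10^{-10} + 3.0021 \cdot 10^{-14} i$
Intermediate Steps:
$F = -890064$ ($F = \left(-9\right) 98896 = -890064$)
$E{\left(b,n \right)} = \frac{2 n \left(-33 + b\right)}{5}$ ($E{\left(b,n \right)} = \frac{\left(b - 33\right) \left(n + n\right)}{5} = \frac{\left(-33 + b\right) 2 n}{5} = \frac{2 n \left(-33 + b\right)}{5}$)
$R = 18 i \sqrt{71}$ ($R = \sqrt{-23004} = 18 i \sqrt{71} \approx 151.67 i$)
$v = \frac{1}{-890064 + 18 i \sqrt{71}}$ ($v = \frac{1}{18 i \sqrt{71} - 890064} = \frac{1}{-890064 + 18 i \sqrt{71}} \approx -1.1235 \cdot 10^{-6} - 1.9 \cdot 10^{-10} i$)
$\frac{1}{E{\left(140,-149 \right)} \frac{1}{v}} = \frac{1}{\frac{2}{5} \left(-149\right) \left(-33 + 140\right) \frac{1}{- \frac{24724}{22005942975} - \frac{i \sqrt{71}}{44011885950}}} = \frac{1}{\frac{2}{5} \left(-149\right) 107 \frac{1}{- \frac{24724}{22005942975} - \frac{i \sqrt{71}}{44011885950}}} = \frac{1}{\left(- \frac{31886}{5}\right) \frac{1}{- \frac{24724}{22005942975} - \frac{i \sqrt{71}}{44011885950}}} = \frac{12362}{70168149770085} + \frac{i \sqrt{71}}{280672599080340}$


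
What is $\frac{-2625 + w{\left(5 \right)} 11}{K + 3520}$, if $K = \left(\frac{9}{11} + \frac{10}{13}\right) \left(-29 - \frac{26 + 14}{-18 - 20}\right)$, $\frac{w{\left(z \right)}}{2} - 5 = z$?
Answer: $- \frac{6534385}{9443303} \approx -0.69196$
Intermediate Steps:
$w{\left(z \right)} = 10 + 2 z$
$K = - \frac{120537}{2717}$ ($K = \left(9 \cdot \frac{1}{11} + 10 \cdot \frac{1}{13}\right) \left(-29 - \frac{40}{-38}\right) = \left(\frac{9}{11} + \frac{10}{13}\right) \left(-29 - 40 \left(- \frac{1}{38}\right)\right) = \frac{227 \left(-29 - - \frac{20}{19}\right)}{143} = \frac{227 \left(-29 + \frac{20}{19}\right)}{143} = \frac{227}{143} \left(- \frac{531}{19}\right) = - \frac{120537}{2717} \approx -44.364$)
$\frac{-2625 + w{\left(5 \right)} 11}{K + 3520} = \frac{-2625 + \left(10 + 2 \cdot 5\right) 11}{- \frac{120537}{2717} + 3520} = \frac{-2625 + \left(10 + 10\right) 11}{\frac{9443303}{2717}} = \left(-2625 + 20 \cdot 11\right) \frac{2717}{9443303} = \left(-2625 + 220\right) \frac{2717}{9443303} = \left(-2405\right) \frac{2717}{9443303} = - \frac{6534385}{9443303}$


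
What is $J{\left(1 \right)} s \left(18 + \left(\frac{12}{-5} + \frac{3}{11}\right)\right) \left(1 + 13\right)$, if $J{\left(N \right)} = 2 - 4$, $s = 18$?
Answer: $- \frac{439992}{55} \approx -7999.9$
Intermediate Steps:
$J{\left(N \right)} = -2$
$J{\left(1 \right)} s \left(18 + \left(\frac{12}{-5} + \frac{3}{11}\right)\right) \left(1 + 13\right) = \left(-2\right) 18 \left(18 + \left(\frac{12}{-5} + \frac{3}{11}\right)\right) \left(1 + 13\right) = - 36 \left(18 + \left(12 \left(- \frac{1}{5}\right) + 3 \cdot \frac{1}{11}\right)\right) 14 = - 36 \left(18 + \left(- \frac{12}{5} + \frac{3}{11}\right)\right) 14 = - 36 \left(18 - \frac{117}{55}\right) 14 = - 36 \cdot \frac{873}{55} \cdot 14 = \left(-36\right) \frac{12222}{55} = - \frac{439992}{55}$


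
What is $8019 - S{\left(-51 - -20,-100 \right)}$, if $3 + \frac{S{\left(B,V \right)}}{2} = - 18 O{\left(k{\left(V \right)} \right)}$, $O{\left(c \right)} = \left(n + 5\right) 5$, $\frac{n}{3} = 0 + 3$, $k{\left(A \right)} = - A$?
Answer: $10545$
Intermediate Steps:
$n = 9$ ($n = 3 \left(0 + 3\right) = 3 \cdot 3 = 9$)
$O{\left(c \right)} = 70$ ($O{\left(c \right)} = \left(9 + 5\right) 5 = 14 \cdot 5 = 70$)
$S{\left(B,V \right)} = -2526$ ($S{\left(B,V \right)} = -6 + 2 \left(\left(-18\right) 70\right) = -6 + 2 \left(-1260\right) = -6 - 2520 = -2526$)
$8019 - S{\left(-51 - -20,-100 \right)} = 8019 - -2526 = 8019 + 2526 = 10545$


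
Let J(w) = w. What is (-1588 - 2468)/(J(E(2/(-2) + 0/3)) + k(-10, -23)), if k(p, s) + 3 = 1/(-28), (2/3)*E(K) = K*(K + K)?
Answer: 113568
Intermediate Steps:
E(K) = 3*K² (E(K) = 3*(K*(K + K))/2 = 3*(K*(2*K))/2 = 3*(2*K²)/2 = 3*K²)
k(p, s) = -85/28 (k(p, s) = -3 + 1/(-28) = -3 - 1/28 = -85/28)
(-1588 - 2468)/(J(E(2/(-2) + 0/3)) + k(-10, -23)) = (-1588 - 2468)/(3*(2/(-2) + 0/3)² - 85/28) = -4056/(3*(2*(-½) + 0*(⅓))² - 85/28) = -4056/(3*(-1 + 0)² - 85/28) = -4056/(3*(-1)² - 85/28) = -4056/(3*1 - 85/28) = -4056/(3 - 85/28) = -4056/(-1/28) = -4056*(-28) = 113568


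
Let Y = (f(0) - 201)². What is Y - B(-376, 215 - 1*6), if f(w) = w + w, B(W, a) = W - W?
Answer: 40401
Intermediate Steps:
B(W, a) = 0
f(w) = 2*w
Y = 40401 (Y = (2*0 - 201)² = (0 - 201)² = (-201)² = 40401)
Y - B(-376, 215 - 1*6) = 40401 - 1*0 = 40401 + 0 = 40401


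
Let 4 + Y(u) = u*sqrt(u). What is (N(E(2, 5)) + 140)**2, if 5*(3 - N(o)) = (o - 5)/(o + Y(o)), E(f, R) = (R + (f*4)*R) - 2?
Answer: 777335468603723/38011351225 - 45557122624*sqrt(43)/38011351225 ≈ 20442.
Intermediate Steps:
Y(u) = -4 + u**(3/2) (Y(u) = -4 + u*sqrt(u) = -4 + u**(3/2))
E(f, R) = -2 + R + 4*R*f (E(f, R) = (R + (4*f)*R) - 2 = (R + 4*R*f) - 2 = -2 + R + 4*R*f)
N(o) = 3 - (-5 + o)/(5*(-4 + o + o**(3/2))) (N(o) = 3 - (o - 5)/(5*(o + (-4 + o**(3/2)))) = 3 - (-5 + o)/(5*(-4 + o + o**(3/2))))
(N(E(2, 5)) + 140)**2 = ((-11 + 3*(-2 + 5 + 4*5*2)**(3/2) + 14*(-2 + 5 + 4*5*2)/5)/(-4 + (-2 + 5 + 4*5*2) + (-2 + 5 + 4*5*2)**(3/2)) + 140)**2 = ((-11 + 3*(-2 + 5 + 40)**(3/2) + 14*(-2 + 5 + 40)/5)/(-4 + (-2 + 5 + 40) + (-2 + 5 + 40)**(3/2)) + 140)**2 = ((-11 + 3*43**(3/2) + (14/5)*43)/(-4 + 43 + 43**(3/2)) + 140)**2 = ((-11 + 3*(43*sqrt(43)) + 602/5)/(-4 + 43 + 43*sqrt(43)) + 140)**2 = ((-11 + 129*sqrt(43) + 602/5)/(39 + 43*sqrt(43)) + 140)**2 = ((547/5 + 129*sqrt(43))/(39 + 43*sqrt(43)) + 140)**2 = (140 + (547/5 + 129*sqrt(43))/(39 + 43*sqrt(43)))**2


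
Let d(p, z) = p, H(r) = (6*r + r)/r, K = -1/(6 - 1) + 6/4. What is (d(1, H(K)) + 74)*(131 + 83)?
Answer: 16050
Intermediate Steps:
K = 13/10 (K = -1/5 + 6*(1/4) = -1*1/5 + 3/2 = -1/5 + 3/2 = 13/10 ≈ 1.3000)
H(r) = 7 (H(r) = (7*r)/r = 7)
(d(1, H(K)) + 74)*(131 + 83) = (1 + 74)*(131 + 83) = 75*214 = 16050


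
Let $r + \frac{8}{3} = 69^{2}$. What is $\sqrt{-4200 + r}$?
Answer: $\frac{5 \sqrt{201}}{3} \approx 23.629$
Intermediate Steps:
$r = \frac{14275}{3}$ ($r = - \frac{8}{3} + 69^{2} = - \frac{8}{3} + 4761 = \frac{14275}{3} \approx 4758.3$)
$\sqrt{-4200 + r} = \sqrt{-4200 + \frac{14275}{3}} = \sqrt{\frac{1675}{3}} = \frac{5 \sqrt{201}}{3}$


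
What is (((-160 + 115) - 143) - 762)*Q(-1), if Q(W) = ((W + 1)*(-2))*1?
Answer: 0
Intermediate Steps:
Q(W) = -2 - 2*W (Q(W) = ((1 + W)*(-2))*1 = (-2 - 2*W)*1 = -2 - 2*W)
(((-160 + 115) - 143) - 762)*Q(-1) = (((-160 + 115) - 143) - 762)*(-2 - 2*(-1)) = ((-45 - 143) - 762)*(-2 + 2) = (-188 - 762)*0 = -950*0 = 0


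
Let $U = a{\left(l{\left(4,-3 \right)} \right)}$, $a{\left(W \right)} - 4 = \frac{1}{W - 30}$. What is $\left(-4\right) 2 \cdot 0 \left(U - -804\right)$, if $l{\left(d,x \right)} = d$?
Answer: $0$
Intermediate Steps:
$a{\left(W \right)} = 4 + \frac{1}{-30 + W}$ ($a{\left(W \right)} = 4 + \frac{1}{W - 30} = 4 + \frac{1}{-30 + W}$)
$U = \frac{103}{26}$ ($U = \frac{-119 + 4 \cdot 4}{-30 + 4} = \frac{-119 + 16}{-26} = \left(- \frac{1}{26}\right) \left(-103\right) = \frac{103}{26} \approx 3.9615$)
$\left(-4\right) 2 \cdot 0 \left(U - -804\right) = \left(-4\right) 2 \cdot 0 \left(\frac{103}{26} - -804\right) = \left(-8\right) 0 \left(\frac{103}{26} + 804\right) = 0 \cdot \frac{21007}{26} = 0$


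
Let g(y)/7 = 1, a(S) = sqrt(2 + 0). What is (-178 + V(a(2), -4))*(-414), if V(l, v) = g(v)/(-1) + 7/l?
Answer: 76590 - 1449*sqrt(2) ≈ 74541.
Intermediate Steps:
a(S) = sqrt(2)
g(y) = 7 (g(y) = 7*1 = 7)
V(l, v) = -7 + 7/l (V(l, v) = 7/(-1) + 7/l = 7*(-1) + 7/l = -7 + 7/l)
(-178 + V(a(2), -4))*(-414) = (-178 + (-7 + 7/(sqrt(2))))*(-414) = (-178 + (-7 + 7*(sqrt(2)/2)))*(-414) = (-178 + (-7 + 7*sqrt(2)/2))*(-414) = (-185 + 7*sqrt(2)/2)*(-414) = 76590 - 1449*sqrt(2)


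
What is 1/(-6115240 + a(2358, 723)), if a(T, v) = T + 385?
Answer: -1/6112497 ≈ -1.6360e-7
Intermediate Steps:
a(T, v) = 385 + T
1/(-6115240 + a(2358, 723)) = 1/(-6115240 + (385 + 2358)) = 1/(-6115240 + 2743) = 1/(-6112497) = -1/6112497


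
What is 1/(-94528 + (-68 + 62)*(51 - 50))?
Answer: -1/94534 ≈ -1.0578e-5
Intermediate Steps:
1/(-94528 + (-68 + 62)*(51 - 50)) = 1/(-94528 - 6*1) = 1/(-94528 - 6) = 1/(-94534) = -1/94534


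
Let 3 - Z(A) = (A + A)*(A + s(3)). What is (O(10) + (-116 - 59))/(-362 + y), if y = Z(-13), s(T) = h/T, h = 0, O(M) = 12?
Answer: 163/697 ≈ 0.23386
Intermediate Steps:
s(T) = 0 (s(T) = 0/T = 0)
Z(A) = 3 - 2*A**2 (Z(A) = 3 - (A + A)*(A + 0) = 3 - 2*A*A = 3 - 2*A**2)
y = -335 (y = 3 - 2*(-13)**2 = 3 - 2*169 = 3 - 338 = -335)
(O(10) + (-116 - 59))/(-362 + y) = (12 + (-116 - 59))/(-362 - 335) = (12 - 175)/(-697) = -163*(-1/697) = 163/697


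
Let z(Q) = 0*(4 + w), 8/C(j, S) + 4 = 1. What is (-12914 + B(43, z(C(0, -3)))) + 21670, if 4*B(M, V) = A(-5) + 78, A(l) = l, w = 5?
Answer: 35097/4 ≈ 8774.3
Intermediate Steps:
C(j, S) = -8/3 (C(j, S) = 8/(-4 + 1) = 8/(-3) = 8*(-1/3) = -8/3)
z(Q) = 0 (z(Q) = 0*(4 + 5) = 0*9 = 0)
B(M, V) = 73/4 (B(M, V) = (-5 + 78)/4 = (1/4)*73 = 73/4)
(-12914 + B(43, z(C(0, -3)))) + 21670 = (-12914 + 73/4) + 21670 = -51583/4 + 21670 = 35097/4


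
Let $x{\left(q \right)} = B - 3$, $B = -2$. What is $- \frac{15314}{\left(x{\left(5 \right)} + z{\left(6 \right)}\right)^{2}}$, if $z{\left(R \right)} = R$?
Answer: $-15314$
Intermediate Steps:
$x{\left(q \right)} = -5$ ($x{\left(q \right)} = -2 - 3 = -5$)
$- \frac{15314}{\left(x{\left(5 \right)} + z{\left(6 \right)}\right)^{2}} = - \frac{15314}{\left(-5 + 6\right)^{2}} = - \frac{15314}{1^{2}} = - \frac{15314}{1} = \left(-15314\right) 1 = -15314$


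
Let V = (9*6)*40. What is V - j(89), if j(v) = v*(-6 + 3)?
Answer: 2427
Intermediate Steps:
j(v) = -3*v (j(v) = v*(-3) = -3*v)
V = 2160 (V = 54*40 = 2160)
V - j(89) = 2160 - (-3)*89 = 2160 - 1*(-267) = 2160 + 267 = 2427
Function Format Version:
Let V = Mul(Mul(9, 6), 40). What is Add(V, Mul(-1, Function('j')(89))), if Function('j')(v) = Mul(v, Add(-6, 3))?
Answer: 2427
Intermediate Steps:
Function('j')(v) = Mul(-3, v) (Function('j')(v) = Mul(v, -3) = Mul(-3, v))
V = 2160 (V = Mul(54, 40) = 2160)
Add(V, Mul(-1, Function('j')(89))) = Add(2160, Mul(-1, Mul(-3, 89))) = Add(2160, Mul(-1, -267)) = Add(2160, 267) = 2427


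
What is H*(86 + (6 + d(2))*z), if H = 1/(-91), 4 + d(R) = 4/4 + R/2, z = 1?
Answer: -90/91 ≈ -0.98901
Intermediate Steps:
d(R) = -3 + R/2 (d(R) = -4 + (4/4 + R/2) = -4 + (4*(¼) + R*(½)) = -4 + (1 + R/2) = -3 + R/2)
H = -1/91 ≈ -0.010989
H*(86 + (6 + d(2))*z) = -(86 + (6 + (-3 + (½)*2))*1)/91 = -(86 + (6 + (-3 + 1))*1)/91 = -(86 + (6 - 2)*1)/91 = -(86 + 4*1)/91 = -(86 + 4)/91 = -1/91*90 = -90/91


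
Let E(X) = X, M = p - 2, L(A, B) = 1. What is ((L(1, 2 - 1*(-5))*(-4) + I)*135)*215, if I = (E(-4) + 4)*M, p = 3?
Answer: -116100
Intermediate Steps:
M = 1 (M = 3 - 2 = 1)
I = 0 (I = (-4 + 4)*1 = 0*1 = 0)
((L(1, 2 - 1*(-5))*(-4) + I)*135)*215 = ((1*(-4) + 0)*135)*215 = ((-4 + 0)*135)*215 = -4*135*215 = -540*215 = -116100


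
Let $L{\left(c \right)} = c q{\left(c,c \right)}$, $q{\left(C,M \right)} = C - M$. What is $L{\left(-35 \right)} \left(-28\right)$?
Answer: $0$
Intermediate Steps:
$L{\left(c \right)} = 0$ ($L{\left(c \right)} = c \left(c - c\right) = c 0 = 0$)
$L{\left(-35 \right)} \left(-28\right) = 0 \left(-28\right) = 0$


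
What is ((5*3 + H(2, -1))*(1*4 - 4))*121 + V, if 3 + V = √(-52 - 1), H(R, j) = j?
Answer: -3 + I*√53 ≈ -3.0 + 7.2801*I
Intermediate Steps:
V = -3 + I*√53 (V = -3 + √(-52 - 1) = -3 + √(-53) = -3 + I*√53 ≈ -3.0 + 7.2801*I)
((5*3 + H(2, -1))*(1*4 - 4))*121 + V = ((5*3 - 1)*(1*4 - 4))*121 + (-3 + I*√53) = ((15 - 1)*(4 - 4))*121 + (-3 + I*√53) = (14*0)*121 + (-3 + I*√53) = 0*121 + (-3 + I*√53) = 0 + (-3 + I*√53) = -3 + I*√53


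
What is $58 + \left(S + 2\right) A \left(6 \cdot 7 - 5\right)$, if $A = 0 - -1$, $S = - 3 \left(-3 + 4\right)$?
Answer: $21$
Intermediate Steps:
$S = -3$ ($S = \left(-3\right) 1 = -3$)
$A = 1$ ($A = 0 + 1 = 1$)
$58 + \left(S + 2\right) A \left(6 \cdot 7 - 5\right) = 58 + \left(-3 + 2\right) 1 \left(6 \cdot 7 - 5\right) = 58 + \left(-1\right) 1 \left(42 - 5\right) = 58 - 37 = 21$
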